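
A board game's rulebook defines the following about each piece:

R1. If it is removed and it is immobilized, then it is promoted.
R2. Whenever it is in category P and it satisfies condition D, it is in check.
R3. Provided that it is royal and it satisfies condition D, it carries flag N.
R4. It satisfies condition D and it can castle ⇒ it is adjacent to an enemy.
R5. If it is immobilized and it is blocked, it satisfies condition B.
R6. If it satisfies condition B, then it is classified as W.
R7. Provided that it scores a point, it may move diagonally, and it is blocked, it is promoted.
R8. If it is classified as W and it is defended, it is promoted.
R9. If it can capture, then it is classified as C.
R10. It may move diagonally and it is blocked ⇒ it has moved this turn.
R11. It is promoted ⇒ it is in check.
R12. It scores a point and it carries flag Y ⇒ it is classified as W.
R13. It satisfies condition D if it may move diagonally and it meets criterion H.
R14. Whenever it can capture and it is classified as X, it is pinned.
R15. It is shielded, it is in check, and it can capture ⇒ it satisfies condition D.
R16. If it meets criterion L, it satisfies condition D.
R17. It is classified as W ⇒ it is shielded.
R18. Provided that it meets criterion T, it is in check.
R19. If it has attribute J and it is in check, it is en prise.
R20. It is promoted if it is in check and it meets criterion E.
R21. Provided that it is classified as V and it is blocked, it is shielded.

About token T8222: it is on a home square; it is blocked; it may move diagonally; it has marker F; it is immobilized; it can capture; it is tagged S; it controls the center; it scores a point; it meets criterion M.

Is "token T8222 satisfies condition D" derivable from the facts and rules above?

By R5 (it is immobilized, it is blocked): it satisfies condition B.
By R6 (it satisfies condition B): it is classified as W.
By R7 (it scores a point, it may move diagonally, it is blocked): it is promoted.
By R11 (it is promoted): it is in check.
By R17 (it is classified as W): it is shielded.
By R15 (it is shielded, it is in check, it can capture): it satisfies condition D.

Yes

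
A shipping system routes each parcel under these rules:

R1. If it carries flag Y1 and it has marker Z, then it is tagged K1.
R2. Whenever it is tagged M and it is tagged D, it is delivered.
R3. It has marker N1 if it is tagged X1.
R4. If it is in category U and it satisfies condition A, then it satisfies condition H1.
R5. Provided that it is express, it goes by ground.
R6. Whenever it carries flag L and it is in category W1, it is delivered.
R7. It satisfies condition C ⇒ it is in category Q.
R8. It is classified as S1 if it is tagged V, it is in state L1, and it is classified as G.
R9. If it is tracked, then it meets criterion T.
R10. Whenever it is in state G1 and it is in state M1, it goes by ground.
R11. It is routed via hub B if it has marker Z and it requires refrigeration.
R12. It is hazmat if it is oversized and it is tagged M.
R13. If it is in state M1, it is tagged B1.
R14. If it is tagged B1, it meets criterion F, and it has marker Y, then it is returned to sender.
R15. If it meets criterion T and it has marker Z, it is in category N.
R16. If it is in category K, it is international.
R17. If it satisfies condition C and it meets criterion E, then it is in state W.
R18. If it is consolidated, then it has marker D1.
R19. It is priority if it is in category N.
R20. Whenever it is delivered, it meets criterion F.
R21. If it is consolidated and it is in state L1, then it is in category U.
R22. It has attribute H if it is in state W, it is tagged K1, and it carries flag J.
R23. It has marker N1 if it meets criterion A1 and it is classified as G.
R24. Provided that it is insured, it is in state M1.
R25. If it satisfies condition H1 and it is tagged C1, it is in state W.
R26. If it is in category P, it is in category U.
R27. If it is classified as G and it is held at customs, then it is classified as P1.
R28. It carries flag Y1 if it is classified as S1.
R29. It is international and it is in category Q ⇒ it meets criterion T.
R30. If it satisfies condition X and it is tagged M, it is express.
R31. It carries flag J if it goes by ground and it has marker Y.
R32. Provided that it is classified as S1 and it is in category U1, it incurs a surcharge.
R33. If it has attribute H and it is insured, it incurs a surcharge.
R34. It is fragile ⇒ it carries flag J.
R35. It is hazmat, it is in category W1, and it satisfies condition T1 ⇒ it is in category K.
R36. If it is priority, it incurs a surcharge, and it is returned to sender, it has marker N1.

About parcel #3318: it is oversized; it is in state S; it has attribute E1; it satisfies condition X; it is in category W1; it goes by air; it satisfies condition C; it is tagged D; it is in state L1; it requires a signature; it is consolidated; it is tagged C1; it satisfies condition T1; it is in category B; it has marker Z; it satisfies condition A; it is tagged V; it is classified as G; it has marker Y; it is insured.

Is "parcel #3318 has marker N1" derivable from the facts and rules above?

Forward chaining from the given facts derives: is in category Q, is classified as S1, has marker D1, is in category U, is in state M1, carries flag Y1, is tagged K1, satisfies condition H1, is tagged B1, is in state W.
Rules concluding "it has marker N1": R3 needs "it is tagged X1"; R23 needs "it meets criterion A1"; R36 needs "it is priority" — none of these are established.

No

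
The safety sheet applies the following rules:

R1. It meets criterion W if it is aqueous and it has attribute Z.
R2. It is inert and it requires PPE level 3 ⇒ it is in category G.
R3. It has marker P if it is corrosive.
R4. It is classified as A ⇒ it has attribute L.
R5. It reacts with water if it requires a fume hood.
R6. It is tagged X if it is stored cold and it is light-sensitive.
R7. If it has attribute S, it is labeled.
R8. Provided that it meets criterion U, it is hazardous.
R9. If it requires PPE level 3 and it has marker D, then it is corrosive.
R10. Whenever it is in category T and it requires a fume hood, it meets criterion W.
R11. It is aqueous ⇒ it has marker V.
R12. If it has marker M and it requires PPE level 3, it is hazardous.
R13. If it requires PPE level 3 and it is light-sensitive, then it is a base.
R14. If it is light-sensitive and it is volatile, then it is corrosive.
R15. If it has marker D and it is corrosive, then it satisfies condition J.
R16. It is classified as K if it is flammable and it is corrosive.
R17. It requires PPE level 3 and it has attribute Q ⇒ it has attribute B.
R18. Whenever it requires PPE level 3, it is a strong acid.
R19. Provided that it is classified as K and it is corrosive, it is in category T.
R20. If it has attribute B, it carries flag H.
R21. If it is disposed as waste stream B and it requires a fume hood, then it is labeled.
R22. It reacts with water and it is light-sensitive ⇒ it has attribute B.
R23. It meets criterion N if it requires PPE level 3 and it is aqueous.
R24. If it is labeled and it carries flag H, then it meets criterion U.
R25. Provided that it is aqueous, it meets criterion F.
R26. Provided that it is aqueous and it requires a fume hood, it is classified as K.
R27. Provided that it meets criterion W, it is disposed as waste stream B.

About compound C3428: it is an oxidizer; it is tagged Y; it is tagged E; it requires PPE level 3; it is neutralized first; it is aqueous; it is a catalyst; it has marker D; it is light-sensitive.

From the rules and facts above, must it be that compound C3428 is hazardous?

Forward chaining from the given facts derives: is corrosive, has marker V, is a base, satisfies condition J, is a strong acid, meets criterion N, meets criterion F, has marker P.
Rules concluding "it is hazardous": R8 needs "it meets criterion U"; R12 needs "it has marker M" — none of these are established.

No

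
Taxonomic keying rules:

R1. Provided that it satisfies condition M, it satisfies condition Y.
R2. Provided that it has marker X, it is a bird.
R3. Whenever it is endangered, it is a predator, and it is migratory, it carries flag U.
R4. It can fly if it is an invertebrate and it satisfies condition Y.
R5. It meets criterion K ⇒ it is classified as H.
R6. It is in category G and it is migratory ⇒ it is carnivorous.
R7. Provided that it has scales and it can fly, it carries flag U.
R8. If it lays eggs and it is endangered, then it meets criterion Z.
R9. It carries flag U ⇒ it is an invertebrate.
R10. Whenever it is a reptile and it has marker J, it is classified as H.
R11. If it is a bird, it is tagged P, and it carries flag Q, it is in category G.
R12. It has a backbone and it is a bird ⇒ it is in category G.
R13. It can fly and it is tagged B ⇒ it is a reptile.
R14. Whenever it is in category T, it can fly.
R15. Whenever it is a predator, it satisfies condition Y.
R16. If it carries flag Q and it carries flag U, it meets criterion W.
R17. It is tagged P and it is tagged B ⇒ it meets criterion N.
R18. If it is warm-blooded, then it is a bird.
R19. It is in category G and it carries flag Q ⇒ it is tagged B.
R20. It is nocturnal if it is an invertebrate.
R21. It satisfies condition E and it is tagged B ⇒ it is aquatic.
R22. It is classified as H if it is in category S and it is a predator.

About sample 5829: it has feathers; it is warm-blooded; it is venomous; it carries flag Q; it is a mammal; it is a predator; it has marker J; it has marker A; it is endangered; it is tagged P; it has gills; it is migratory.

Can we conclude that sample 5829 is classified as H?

Yes

By R3 (it is endangered, it is a predator, it is migratory): it carries flag U.
By R9 (it carries flag U): it is an invertebrate.
By R15 (it is a predator): it satisfies condition Y.
By R18 (it is warm-blooded): it is a bird.
By R4 (it is an invertebrate, it satisfies condition Y): it can fly.
By R11 (it is a bird, it is tagged P, it carries flag Q): it is in category G.
By R19 (it is in category G, it carries flag Q): it is tagged B.
By R13 (it can fly, it is tagged B): it is a reptile.
By R10 (it is a reptile, it has marker J): it is classified as H.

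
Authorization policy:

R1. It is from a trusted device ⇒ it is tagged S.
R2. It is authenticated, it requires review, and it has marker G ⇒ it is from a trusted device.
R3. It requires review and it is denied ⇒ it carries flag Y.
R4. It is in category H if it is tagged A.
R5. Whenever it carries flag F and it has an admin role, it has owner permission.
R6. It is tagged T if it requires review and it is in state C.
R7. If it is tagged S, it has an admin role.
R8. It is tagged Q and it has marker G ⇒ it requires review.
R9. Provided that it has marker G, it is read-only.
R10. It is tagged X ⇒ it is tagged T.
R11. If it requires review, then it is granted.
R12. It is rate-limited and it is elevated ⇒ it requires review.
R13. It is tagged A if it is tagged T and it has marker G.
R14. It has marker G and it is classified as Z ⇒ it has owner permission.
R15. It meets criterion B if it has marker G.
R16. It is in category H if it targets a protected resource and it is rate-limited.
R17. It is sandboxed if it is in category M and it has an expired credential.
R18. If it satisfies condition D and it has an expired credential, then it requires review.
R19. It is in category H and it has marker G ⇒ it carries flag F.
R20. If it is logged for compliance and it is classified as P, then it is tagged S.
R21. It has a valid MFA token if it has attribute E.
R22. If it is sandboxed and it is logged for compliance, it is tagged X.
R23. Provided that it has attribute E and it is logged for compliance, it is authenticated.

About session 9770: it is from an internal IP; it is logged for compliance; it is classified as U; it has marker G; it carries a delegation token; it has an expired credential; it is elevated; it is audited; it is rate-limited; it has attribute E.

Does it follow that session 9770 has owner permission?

No

Forward chaining from the given facts derives: is read-only, requires review, meets criterion B, has a valid MFA token, is authenticated, is from a trusted device, is granted, is tagged S, has an admin role.
Rules concluding "it has owner permission": R5 needs "it carries flag F"; R14 needs "it is classified as Z" — none of these are established.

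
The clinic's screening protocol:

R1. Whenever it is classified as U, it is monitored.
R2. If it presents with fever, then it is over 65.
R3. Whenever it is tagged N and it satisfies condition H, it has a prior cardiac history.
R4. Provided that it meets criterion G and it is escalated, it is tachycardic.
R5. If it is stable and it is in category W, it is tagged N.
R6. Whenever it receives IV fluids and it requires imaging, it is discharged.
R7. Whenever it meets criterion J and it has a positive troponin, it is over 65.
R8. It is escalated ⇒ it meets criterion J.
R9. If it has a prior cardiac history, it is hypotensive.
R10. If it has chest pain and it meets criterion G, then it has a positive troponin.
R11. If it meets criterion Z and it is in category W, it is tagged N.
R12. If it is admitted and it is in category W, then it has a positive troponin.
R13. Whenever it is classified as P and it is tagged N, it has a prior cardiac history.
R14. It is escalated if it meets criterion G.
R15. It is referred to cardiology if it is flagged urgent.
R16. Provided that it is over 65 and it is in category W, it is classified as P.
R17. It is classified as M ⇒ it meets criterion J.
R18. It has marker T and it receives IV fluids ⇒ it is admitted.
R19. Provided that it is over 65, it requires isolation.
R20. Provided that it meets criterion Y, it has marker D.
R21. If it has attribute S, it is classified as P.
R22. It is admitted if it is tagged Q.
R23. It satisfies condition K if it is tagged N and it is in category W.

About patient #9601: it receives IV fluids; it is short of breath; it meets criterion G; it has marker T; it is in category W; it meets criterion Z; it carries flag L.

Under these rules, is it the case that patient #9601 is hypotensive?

Yes

By R11 (it meets criterion Z, it is in category W): it is tagged N.
By R14 (it meets criterion G): it is escalated.
By R18 (it has marker T, it receives IV fluids): it is admitted.
By R8 (it is escalated): it meets criterion J.
By R12 (it is admitted, it is in category W): it has a positive troponin.
By R7 (it meets criterion J, it has a positive troponin): it is over 65.
By R16 (it is over 65, it is in category W): it is classified as P.
By R13 (it is classified as P, it is tagged N): it has a prior cardiac history.
By R9 (it has a prior cardiac history): it is hypotensive.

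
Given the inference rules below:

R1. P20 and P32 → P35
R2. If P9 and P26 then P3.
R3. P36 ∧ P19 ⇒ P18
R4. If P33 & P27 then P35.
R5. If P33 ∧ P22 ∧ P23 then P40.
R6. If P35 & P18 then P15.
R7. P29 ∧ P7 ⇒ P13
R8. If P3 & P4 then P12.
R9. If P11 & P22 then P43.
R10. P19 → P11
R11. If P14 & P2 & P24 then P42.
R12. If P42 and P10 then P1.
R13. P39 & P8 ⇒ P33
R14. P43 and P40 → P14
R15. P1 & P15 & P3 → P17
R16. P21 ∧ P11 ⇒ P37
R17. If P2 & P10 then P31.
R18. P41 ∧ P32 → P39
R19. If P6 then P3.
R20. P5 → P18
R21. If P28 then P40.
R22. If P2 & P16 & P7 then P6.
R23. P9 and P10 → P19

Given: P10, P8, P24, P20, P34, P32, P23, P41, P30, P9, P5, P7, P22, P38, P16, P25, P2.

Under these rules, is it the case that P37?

Forward chaining from the given facts derives: P35, P31, P39, P18, P6, P19, P15, P11, P33, P3, P40, P43, P14, P42, P1, P17.
The only rule concluding P37 is R16, which needs P21; that is never established.

No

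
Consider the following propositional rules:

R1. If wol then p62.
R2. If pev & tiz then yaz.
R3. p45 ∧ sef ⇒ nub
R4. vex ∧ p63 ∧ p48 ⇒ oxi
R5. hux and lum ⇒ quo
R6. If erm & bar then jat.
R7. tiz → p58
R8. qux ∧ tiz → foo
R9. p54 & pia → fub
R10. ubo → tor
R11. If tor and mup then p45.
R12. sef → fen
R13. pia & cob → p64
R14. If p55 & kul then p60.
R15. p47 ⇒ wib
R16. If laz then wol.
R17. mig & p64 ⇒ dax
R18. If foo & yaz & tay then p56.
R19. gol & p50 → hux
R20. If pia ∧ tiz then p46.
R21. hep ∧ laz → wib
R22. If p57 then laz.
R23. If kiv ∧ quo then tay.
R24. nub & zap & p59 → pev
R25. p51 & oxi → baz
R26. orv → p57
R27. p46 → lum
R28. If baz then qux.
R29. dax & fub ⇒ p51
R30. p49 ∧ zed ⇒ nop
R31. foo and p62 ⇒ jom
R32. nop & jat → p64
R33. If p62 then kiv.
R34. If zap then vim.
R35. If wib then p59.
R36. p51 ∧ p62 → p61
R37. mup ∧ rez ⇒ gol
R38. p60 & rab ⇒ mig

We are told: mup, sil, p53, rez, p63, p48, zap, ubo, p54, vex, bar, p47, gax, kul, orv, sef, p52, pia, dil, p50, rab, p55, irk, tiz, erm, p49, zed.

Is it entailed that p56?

oxi  (by R4: vex, p63, p48)
jat  (by R6: erm, bar)
fub  (by R9: p54, pia)
tor  (by R10: ubo)
p45  (by R11: tor, mup)
p60  (by R14: p55, kul)
wib  (by R15: p47)
p46  (by R20: pia, tiz)
p57  (by R26: orv)
lum  (by R27: p46)
nop  (by R30: p49, zed)
p64  (by R32: nop, jat)
p59  (by R35: wib)
gol  (by R37: mup, rez)
mig  (by R38: p60, rab)
nub  (by R3: p45, sef)
dax  (by R17: mig, p64)
hux  (by R19: gol, p50)
laz  (by R22: p57)
pev  (by R24: nub, zap, p59)
p51  (by R29: dax, fub)
yaz  (by R2: pev, tiz)
quo  (by R5: hux, lum)
wol  (by R16: laz)
baz  (by R25: p51, oxi)
qux  (by R28: baz)
p62  (by R1: wol)
foo  (by R8: qux, tiz)
kiv  (by R33: p62)
tay  (by R23: kiv, quo)
p56  (by R18: foo, yaz, tay)

Yes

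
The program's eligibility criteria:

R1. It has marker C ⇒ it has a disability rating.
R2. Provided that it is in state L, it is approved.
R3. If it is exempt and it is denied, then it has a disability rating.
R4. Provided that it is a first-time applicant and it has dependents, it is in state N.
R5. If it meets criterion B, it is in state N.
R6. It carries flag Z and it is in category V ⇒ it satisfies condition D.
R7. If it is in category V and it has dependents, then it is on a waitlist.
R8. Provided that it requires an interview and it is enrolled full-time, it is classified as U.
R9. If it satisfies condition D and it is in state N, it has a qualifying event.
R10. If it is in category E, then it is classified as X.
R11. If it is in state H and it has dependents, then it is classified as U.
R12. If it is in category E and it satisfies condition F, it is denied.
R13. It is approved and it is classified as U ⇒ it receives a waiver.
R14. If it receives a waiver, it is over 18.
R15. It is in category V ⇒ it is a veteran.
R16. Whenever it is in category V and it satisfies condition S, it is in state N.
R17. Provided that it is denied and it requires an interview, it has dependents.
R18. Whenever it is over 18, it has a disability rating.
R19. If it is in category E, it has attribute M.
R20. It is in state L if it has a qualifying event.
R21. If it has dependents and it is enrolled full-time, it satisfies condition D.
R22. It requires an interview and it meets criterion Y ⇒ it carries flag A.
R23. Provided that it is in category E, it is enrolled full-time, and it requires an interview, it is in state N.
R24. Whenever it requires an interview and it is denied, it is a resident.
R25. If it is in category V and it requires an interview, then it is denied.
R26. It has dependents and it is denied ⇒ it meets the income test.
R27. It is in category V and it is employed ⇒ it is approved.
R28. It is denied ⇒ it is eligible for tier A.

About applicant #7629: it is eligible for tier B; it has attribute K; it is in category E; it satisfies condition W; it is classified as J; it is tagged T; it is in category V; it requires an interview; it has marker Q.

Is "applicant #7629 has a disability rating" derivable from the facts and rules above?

Forward chaining from the given facts derives: is classified as X, is a veteran, has attribute M, is denied, is eligible for tier A, has dependents, is a resident, meets the income test, is on a waitlist.
Rules concluding "it has a disability rating": R1 needs "it has marker C"; R3 needs "it is exempt"; R18 needs "it is over 18" — none of these are established.

No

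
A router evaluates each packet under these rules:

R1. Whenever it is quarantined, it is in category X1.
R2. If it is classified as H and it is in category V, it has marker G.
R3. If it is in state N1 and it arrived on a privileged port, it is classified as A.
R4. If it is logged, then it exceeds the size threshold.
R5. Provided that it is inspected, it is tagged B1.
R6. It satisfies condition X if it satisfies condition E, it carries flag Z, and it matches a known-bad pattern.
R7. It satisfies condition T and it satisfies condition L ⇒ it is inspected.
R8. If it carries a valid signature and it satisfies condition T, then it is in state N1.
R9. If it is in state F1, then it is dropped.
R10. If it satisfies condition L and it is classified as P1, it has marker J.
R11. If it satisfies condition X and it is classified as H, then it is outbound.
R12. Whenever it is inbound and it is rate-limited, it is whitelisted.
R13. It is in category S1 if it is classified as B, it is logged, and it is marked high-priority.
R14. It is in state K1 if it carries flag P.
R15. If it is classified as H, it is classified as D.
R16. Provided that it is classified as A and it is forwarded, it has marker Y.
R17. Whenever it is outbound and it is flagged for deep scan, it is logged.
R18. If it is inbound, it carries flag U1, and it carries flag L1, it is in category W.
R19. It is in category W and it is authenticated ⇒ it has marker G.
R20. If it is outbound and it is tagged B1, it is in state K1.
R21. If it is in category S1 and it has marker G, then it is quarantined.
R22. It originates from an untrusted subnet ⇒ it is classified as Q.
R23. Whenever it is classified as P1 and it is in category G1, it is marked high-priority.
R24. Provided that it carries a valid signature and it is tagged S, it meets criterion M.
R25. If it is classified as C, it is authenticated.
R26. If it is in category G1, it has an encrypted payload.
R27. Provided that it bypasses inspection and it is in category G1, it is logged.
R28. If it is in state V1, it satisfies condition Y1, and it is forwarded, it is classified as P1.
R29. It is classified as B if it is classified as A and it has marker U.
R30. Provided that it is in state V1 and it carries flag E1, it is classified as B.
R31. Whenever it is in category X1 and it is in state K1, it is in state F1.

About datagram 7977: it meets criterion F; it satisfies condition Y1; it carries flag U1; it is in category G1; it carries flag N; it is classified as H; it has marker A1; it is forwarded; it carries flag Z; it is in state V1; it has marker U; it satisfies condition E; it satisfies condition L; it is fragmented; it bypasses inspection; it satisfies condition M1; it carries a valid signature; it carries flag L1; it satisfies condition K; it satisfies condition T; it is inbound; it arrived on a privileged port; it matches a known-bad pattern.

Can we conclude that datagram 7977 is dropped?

Forward chaining from the given facts derives: satisfies condition X, is inspected, is in state N1, is outbound, is classified as D, is in category W, has an encrypted payload, is logged, is classified as P1, is classified as A, exceeds the size threshold, is tagged B1, has marker J, has marker Y, is in state K1, is marked high-priority, is classified as B, is in category S1.
The only rule concluding "it is dropped" is R9, which needs "it is in state F1"; that is never established.

No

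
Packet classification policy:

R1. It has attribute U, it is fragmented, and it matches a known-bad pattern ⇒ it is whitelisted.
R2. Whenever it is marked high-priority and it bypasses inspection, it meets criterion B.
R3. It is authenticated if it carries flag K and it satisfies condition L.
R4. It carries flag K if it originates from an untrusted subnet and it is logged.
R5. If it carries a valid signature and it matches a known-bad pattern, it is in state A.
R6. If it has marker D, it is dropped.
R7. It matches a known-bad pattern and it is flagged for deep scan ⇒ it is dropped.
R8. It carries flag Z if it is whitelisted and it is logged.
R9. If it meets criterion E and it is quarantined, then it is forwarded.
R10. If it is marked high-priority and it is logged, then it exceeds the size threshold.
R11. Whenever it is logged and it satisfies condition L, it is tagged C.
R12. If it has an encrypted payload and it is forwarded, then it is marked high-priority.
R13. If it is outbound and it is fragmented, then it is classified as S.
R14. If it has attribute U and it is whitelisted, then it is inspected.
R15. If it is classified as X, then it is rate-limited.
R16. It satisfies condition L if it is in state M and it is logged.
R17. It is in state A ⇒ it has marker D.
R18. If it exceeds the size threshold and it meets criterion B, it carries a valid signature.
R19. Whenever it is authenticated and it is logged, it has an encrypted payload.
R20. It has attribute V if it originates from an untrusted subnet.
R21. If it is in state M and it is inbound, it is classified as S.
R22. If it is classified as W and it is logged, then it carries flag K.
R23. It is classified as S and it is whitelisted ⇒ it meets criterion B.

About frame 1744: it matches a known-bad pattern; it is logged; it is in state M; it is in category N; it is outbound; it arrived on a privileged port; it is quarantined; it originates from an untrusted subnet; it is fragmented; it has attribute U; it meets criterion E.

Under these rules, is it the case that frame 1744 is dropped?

Yes

By R1 (it has attribute U, it is fragmented, it matches a known-bad pattern): it is whitelisted.
By R4 (it originates from an untrusted subnet, it is logged): it carries flag K.
By R9 (it meets criterion E, it is quarantined): it is forwarded.
By R13 (it is outbound, it is fragmented): it is classified as S.
By R16 (it is in state M, it is logged): it satisfies condition L.
By R23 (it is classified as S, it is whitelisted): it meets criterion B.
By R3 (it carries flag K, it satisfies condition L): it is authenticated.
By R19 (it is authenticated, it is logged): it has an encrypted payload.
By R12 (it has an encrypted payload, it is forwarded): it is marked high-priority.
By R10 (it is marked high-priority, it is logged): it exceeds the size threshold.
By R18 (it exceeds the size threshold, it meets criterion B): it carries a valid signature.
By R5 (it carries a valid signature, it matches a known-bad pattern): it is in state A.
By R17 (it is in state A): it has marker D.
By R6 (it has marker D): it is dropped.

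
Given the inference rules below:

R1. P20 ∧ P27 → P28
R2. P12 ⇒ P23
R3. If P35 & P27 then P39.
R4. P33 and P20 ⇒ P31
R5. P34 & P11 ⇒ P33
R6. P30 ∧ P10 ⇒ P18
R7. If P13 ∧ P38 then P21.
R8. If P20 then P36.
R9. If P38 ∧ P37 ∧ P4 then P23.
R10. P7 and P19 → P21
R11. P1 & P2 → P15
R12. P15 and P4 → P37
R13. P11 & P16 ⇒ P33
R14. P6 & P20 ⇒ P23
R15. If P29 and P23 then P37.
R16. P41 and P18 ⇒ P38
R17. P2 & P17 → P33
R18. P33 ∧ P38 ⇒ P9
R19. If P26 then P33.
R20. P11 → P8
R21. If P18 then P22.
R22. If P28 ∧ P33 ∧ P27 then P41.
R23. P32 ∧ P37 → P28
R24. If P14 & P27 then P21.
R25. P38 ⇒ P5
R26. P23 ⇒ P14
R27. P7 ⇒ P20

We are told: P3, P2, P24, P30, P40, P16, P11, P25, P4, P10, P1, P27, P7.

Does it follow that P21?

Yes

P18  (by R6: P30, P10)
P15  (by R11: P1, P2)
P37  (by R12: P15, P4)
P33  (by R13: P11, P16)
P20  (by R27: P7)
P28  (by R1: P20, P27)
P41  (by R22: P28, P33, P27)
P38  (by R16: P41, P18)
P23  (by R9: P38, P37, P4)
P14  (by R26: P23)
P21  (by R24: P14, P27)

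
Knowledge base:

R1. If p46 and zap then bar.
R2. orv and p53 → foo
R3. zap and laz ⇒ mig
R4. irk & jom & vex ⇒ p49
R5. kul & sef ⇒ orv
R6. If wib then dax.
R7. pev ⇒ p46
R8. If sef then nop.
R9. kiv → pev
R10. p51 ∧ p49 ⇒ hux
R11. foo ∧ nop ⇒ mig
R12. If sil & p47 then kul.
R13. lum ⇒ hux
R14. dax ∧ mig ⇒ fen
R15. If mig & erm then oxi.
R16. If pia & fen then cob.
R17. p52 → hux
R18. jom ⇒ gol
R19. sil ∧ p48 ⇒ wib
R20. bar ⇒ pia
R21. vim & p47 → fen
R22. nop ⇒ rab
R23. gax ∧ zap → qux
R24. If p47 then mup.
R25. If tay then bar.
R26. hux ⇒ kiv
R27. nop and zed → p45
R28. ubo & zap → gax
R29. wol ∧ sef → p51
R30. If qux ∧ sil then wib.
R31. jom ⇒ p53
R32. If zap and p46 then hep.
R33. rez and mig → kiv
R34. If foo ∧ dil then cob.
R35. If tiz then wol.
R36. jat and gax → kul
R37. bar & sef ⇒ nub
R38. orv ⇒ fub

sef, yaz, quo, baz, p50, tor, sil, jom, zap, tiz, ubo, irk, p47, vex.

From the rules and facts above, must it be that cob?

Yes

p49  (by R4: irk, jom, vex)
nop  (by R8: sef)
kul  (by R12: sil, p47)
gax  (by R28: ubo, zap)
p53  (by R31: jom)
wol  (by R35: tiz)
orv  (by R5: kul, sef)
qux  (by R23: gax, zap)
p51  (by R29: wol, sef)
wib  (by R30: qux, sil)
foo  (by R2: orv, p53)
dax  (by R6: wib)
hux  (by R10: p51, p49)
mig  (by R11: foo, nop)
fen  (by R14: dax, mig)
kiv  (by R26: hux)
pev  (by R9: kiv)
p46  (by R7: pev)
bar  (by R1: p46, zap)
pia  (by R20: bar)
cob  (by R16: pia, fen)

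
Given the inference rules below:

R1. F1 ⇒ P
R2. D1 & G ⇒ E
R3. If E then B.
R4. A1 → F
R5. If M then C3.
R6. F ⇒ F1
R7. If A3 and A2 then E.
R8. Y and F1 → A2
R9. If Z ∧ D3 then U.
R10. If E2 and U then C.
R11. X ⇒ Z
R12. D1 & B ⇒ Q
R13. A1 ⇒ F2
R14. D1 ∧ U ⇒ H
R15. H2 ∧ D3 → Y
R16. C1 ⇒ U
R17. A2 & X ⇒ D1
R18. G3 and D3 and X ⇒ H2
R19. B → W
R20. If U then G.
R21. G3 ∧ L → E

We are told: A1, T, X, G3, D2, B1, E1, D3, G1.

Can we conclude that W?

F  (by R4: A1)
F1  (by R6: F)
Z  (by R11: X)
H2  (by R18: G3, D3, X)
U  (by R9: Z, D3)
Y  (by R15: H2, D3)
G  (by R20: U)
A2  (by R8: Y, F1)
D1  (by R17: A2, X)
E  (by R2: D1, G)
B  (by R3: E)
W  (by R19: B)

Yes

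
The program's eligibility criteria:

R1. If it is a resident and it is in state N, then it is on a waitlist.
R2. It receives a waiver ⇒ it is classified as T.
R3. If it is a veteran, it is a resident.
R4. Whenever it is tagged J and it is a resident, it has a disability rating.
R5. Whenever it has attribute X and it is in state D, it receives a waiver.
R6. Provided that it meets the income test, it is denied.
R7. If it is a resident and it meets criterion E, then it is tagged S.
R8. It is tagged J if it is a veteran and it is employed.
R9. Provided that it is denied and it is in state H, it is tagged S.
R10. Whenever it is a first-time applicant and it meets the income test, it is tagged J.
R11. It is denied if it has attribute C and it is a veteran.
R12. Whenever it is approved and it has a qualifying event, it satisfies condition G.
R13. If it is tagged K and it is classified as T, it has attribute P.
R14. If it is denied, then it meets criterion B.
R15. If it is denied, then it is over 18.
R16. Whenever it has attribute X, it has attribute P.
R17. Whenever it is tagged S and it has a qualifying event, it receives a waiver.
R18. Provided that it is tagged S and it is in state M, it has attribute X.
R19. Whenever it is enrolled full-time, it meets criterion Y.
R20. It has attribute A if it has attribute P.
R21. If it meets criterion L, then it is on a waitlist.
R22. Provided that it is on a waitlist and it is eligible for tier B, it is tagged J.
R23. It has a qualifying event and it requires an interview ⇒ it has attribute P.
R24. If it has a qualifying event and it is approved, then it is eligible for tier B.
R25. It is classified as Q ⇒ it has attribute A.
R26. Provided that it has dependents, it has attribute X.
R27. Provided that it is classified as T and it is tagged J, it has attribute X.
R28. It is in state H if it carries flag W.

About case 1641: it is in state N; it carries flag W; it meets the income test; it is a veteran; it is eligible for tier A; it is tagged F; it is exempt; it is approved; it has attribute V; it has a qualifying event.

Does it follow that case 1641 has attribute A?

Yes

By R3 (it is a veteran): it is a resident.
By R6 (it meets the income test): it is denied.
By R24 (it has a qualifying event, it is approved): it is eligible for tier B.
By R28 (it carries flag W): it is in state H.
By R1 (it is a resident, it is in state N): it is on a waitlist.
By R9 (it is denied, it is in state H): it is tagged S.
By R17 (it is tagged S, it has a qualifying event): it receives a waiver.
By R22 (it is on a waitlist, it is eligible for tier B): it is tagged J.
By R2 (it receives a waiver): it is classified as T.
By R27 (it is classified as T, it is tagged J): it has attribute X.
By R16 (it has attribute X): it has attribute P.
By R20 (it has attribute P): it has attribute A.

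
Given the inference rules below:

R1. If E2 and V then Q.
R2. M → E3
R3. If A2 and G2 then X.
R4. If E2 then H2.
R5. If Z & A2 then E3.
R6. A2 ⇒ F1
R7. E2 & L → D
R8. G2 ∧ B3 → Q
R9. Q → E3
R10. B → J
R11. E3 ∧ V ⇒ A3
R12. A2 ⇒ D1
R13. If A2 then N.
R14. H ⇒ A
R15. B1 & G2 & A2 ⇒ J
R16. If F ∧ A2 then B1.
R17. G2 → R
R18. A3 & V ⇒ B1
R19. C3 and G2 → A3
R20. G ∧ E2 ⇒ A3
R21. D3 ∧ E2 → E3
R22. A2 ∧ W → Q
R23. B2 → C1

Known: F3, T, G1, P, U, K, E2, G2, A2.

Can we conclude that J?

Forward chaining from the given facts derives: X, H2, F1, D1, N, R.
Rules concluding J: R10 needs B; R15 needs B1 — none of these are established.

No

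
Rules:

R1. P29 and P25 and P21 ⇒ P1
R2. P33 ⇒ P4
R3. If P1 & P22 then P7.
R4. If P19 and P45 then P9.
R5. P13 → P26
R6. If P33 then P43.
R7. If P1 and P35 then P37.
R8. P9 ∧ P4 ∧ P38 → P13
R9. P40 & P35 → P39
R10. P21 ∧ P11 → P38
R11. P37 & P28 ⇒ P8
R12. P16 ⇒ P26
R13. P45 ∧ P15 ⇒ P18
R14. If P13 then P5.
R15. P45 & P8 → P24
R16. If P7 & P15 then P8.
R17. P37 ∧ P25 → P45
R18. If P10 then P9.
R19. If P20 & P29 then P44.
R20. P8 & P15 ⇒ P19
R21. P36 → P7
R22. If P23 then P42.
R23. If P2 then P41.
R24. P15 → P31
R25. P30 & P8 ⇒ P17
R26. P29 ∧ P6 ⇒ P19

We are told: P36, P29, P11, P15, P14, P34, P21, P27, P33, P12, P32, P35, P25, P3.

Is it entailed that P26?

Yes

P1  (by R1: P29, P25, P21)
P4  (by R2: P33)
P37  (by R7: P1, P35)
P38  (by R10: P21, P11)
P45  (by R17: P37, P25)
P7  (by R21: P36)
P8  (by R16: P7, P15)
P19  (by R20: P8, P15)
P9  (by R4: P19, P45)
P13  (by R8: P9, P4, P38)
P26  (by R5: P13)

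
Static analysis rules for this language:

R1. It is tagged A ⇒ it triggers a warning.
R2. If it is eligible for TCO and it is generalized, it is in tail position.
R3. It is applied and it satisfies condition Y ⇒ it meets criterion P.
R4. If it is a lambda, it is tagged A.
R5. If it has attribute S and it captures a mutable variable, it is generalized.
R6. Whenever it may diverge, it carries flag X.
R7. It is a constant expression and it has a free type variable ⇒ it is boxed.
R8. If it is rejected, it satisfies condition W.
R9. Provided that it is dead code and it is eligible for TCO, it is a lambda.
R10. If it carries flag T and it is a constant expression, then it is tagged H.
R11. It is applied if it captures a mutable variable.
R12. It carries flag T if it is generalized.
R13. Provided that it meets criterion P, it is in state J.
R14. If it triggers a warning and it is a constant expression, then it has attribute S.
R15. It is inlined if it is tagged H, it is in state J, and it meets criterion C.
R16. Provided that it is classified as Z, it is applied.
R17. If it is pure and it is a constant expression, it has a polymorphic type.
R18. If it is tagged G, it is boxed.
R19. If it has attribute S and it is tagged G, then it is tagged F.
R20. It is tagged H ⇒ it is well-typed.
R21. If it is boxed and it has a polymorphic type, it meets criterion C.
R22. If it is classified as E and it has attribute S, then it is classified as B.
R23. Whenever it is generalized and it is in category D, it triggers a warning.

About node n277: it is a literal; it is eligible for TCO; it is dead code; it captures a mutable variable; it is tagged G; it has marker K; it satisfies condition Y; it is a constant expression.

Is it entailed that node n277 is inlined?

No

Forward chaining from the given facts derives: is a lambda, is applied, is boxed, meets criterion P, is tagged A, is in state J, triggers a warning, has attribute S, is tagged F, is generalized, carries flag T, is in tail position, is tagged H, is well-typed.
The only rule concluding "it is inlined" is R15, which needs "it meets criterion C"; that is never established.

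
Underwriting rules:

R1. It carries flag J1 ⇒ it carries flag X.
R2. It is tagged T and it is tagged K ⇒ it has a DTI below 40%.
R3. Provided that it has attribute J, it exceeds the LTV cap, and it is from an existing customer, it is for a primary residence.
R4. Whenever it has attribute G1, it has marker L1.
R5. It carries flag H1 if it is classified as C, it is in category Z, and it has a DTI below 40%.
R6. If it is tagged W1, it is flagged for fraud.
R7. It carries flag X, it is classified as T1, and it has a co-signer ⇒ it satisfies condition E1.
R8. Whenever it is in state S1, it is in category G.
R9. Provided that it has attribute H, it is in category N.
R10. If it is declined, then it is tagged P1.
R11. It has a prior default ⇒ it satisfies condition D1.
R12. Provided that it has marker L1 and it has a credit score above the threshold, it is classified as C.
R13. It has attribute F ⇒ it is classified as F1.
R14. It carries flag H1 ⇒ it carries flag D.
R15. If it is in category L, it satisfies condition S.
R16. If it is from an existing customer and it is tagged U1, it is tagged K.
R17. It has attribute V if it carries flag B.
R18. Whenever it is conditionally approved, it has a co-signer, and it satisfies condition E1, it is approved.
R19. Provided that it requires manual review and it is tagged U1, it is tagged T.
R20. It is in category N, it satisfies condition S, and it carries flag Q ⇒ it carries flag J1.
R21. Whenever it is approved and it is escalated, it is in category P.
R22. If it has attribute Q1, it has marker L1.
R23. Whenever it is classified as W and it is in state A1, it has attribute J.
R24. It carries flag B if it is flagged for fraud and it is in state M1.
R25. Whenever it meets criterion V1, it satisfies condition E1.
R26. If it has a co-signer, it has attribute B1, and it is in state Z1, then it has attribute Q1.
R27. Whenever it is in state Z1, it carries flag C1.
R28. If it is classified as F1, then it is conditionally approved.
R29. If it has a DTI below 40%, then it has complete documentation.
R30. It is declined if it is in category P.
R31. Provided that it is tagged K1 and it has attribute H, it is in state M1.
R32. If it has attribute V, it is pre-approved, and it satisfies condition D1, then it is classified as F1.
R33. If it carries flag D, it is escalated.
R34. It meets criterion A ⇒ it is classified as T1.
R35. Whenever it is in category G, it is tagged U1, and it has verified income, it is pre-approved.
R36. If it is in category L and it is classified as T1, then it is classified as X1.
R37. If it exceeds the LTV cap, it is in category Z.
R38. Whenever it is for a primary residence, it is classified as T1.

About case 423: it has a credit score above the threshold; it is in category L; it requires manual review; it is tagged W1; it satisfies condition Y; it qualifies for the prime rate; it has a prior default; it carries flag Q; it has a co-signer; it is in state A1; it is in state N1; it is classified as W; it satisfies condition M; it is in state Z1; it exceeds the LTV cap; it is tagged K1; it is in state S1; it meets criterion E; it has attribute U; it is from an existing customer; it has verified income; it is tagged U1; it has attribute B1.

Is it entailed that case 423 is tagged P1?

No

Forward chaining from the given facts derives: is flagged for fraud, is in category G, satisfies condition D1, satisfies condition S, is tagged K, is tagged T, has attribute J, has attribute Q1, carries flag C1, is pre-approved, is in category Z, has a DTI below 40%, is for a primary residence, has marker L1, has complete documentation, is classified as T1, is classified as C, is classified as X1, carries flag H1, carries flag D, is escalated.
The only rule concluding "it is tagged P1" is R10, which needs "it is declined"; that is never established.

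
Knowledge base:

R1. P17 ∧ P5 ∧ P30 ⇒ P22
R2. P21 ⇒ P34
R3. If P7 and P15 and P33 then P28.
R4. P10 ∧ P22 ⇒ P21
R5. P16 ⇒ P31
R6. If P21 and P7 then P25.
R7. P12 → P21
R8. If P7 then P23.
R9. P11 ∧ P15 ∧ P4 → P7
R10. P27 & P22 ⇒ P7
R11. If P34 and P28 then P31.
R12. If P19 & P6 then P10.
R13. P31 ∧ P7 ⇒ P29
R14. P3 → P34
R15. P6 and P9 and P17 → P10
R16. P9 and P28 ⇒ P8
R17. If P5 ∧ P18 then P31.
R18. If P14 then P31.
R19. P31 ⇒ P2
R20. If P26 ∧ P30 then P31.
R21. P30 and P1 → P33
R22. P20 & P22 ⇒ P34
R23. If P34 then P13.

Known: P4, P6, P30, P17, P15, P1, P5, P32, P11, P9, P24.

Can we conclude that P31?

Yes

P22  (by R1: P17, P5, P30)
P7  (by R9: P11, P15, P4)
P10  (by R15: P6, P9, P17)
P33  (by R21: P30, P1)
P28  (by R3: P7, P15, P33)
P21  (by R4: P10, P22)
P34  (by R2: P21)
P31  (by R11: P34, P28)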